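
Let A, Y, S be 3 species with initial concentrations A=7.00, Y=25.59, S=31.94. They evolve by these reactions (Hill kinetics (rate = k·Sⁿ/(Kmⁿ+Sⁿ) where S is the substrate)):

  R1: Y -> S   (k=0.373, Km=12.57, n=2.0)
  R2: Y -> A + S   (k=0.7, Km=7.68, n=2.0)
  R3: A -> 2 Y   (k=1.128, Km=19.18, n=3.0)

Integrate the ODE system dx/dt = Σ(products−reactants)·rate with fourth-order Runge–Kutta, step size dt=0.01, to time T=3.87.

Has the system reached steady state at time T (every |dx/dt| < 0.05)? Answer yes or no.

Steady state at T: no

RK4 with dt=0.01: 387 steps to T=3.87. Trajectory (selected grid times):
t=0.00: A=7.00 Y=25.59 S=31.94
t=0.43: A=7.25 Y=25.23 S=32.34
t=0.86: A=7.50 Y=24.88 S=32.75
t=1.29: A=7.75 Y=24.54 S=33.15
t=1.72: A=7.99 Y=24.20 S=33.55
t=2.15: A=8.23 Y=23.87 S=33.95
t=2.58: A=8.46 Y=23.54 S=34.35
t=3.01: A=8.70 Y=23.23 S=34.74
t=3.44: A=8.92 Y=22.92 S=35.14
t=3.87: A=9.15 Y=22.62 S=35.53
Rates at T: R1=0.2850, R2=0.6276, R3=0.1104
dx/dt at T (Σ net stoichiometry × rate): A=+0.5172, Y=-0.6918, S=+0.9126
Largest |dx/dt| is |+0.9126| (S) ≥ 0.05 → not steady.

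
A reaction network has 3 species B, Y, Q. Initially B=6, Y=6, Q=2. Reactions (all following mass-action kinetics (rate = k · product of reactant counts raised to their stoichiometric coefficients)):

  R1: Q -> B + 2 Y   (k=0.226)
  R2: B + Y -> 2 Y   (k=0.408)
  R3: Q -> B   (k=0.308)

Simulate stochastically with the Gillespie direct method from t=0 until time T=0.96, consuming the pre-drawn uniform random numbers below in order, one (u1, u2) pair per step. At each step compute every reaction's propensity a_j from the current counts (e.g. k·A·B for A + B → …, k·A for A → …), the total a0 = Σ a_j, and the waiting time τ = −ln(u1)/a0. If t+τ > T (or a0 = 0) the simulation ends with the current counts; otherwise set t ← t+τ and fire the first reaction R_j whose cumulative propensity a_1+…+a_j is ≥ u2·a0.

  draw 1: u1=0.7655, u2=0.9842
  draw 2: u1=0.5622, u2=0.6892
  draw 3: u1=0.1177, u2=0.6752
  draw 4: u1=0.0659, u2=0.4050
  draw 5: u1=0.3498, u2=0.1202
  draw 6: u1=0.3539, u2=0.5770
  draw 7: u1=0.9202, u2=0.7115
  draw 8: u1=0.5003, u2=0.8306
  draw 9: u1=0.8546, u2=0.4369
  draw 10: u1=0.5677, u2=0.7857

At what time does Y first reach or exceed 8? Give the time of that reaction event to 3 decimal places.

t=0.000: B=6 Y=6 Q=2
Draw 1: a1=0.452, a2=14.688, a3=0.616, a0=15.756; τ=−ln(0.7655)/15.756=0.017 → t=0.017; u2·a0=0.9842·15.756=15.507; a1+a2=15.140 < 15.507 ≤ a1+…+a3=15.756 → R3 fires; B=7 Y=6 Q=1
Draw 2: a1=0.226, a2=17.136, a3=0.308, a0=17.670; τ=−ln(0.5622)/17.670=0.033 → t=0.050; u2·a0=0.6892·17.670=12.178; a1=0.226 < 12.178 ≤ a1+a2=17.362 → R2 fires; B=6 Y=7 Q=1
Draw 3: a1=0.226, a2=17.136, a3=0.308, a0=17.670; τ=−ln(0.1177)/17.670=0.121 → t=0.171; u2·a0=0.6752·17.670=11.931; a1=0.226 < 11.931 ≤ a1+a2=17.362 → R2 fires; B=5 Y=8 Q=1
Draw 4: a1=0.226, a2=16.320, a3=0.308, a0=16.854; τ=−ln(0.0659)/16.854=0.161 → t=0.332; u2·a0=0.4050·16.854=6.826; a1=0.226 < 6.826 ≤ a1+a2=16.546 → R2 fires; B=4 Y=9 Q=1
Draw 5: a1=0.226, a2=14.688, a3=0.308, a0=15.222; τ=−ln(0.3498)/15.222=0.069 → t=0.401; u2·a0=0.1202·15.222=1.830; a1=0.226 < 1.830 ≤ a1+a2=14.914 → R2 fires; B=3 Y=10 Q=1
Draw 6: a1=0.226, a2=12.240, a3=0.308, a0=12.774; τ=−ln(0.3539)/12.774=0.081 → t=0.482; u2·a0=0.5770·12.774=7.371; a1=0.226 < 7.371 ≤ a1+a2=12.466 → R2 fires; B=2 Y=11 Q=1
Draw 7: a1=0.226, a2=8.976, a3=0.308, a0=9.510; τ=−ln(0.9202)/9.510=0.009 → t=0.491; u2·a0=0.7115·9.510=6.766; a1=0.226 < 6.766 ≤ a1+a2=9.202 → R2 fires; B=1 Y=12 Q=1
Draw 8: a1=0.226, a2=4.896, a3=0.308, a0=5.430; τ=−ln(0.5003)/5.430=0.128 → t=0.619; u2·a0=0.8306·5.430=4.510; a1=0.226 < 4.510 ≤ a1+a2=5.122 → R2 fires; B=0 Y=13 Q=1
Draw 9: a1=0.226, a2=0.000, a3=0.308, a0=0.534; τ=−ln(0.8546)/0.534=0.294 → t=0.913; u2·a0=0.4369·0.534=0.233; a1+a2=0.226 < 0.233 ≤ a1+…+a3=0.534 → R3 fires; B=1 Y=13 Q=0
Draw 10: a1=0.000, a2=5.304, a3=0.000, a0=5.304; τ=−ln(0.5677)/5.304=0.107 → t=1.020 > T=0.96: stop.
Y first becomes ≥ 8 when it reaches 8 at the event at t=0.171.

Threshold first reached at t = 0.171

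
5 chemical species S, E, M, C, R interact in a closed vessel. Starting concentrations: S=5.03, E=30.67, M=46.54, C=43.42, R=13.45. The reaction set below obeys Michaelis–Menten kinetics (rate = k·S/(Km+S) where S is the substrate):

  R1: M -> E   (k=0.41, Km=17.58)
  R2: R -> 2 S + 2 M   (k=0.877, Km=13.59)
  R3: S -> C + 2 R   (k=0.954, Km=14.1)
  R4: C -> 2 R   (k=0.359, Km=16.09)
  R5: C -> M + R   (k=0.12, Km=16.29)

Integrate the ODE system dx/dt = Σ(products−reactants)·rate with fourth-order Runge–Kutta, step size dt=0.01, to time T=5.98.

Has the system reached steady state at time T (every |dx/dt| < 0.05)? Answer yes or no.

Steady state at T: no

RK4 with dt=0.01: 598 steps to T=5.98. Trajectory (selected grid times):
t=0.00: S=5.03 E=30.67 M=46.54 C=43.42 R=13.45
t=0.66: S=5.44 E=30.87 M=46.98 C=43.36 R=13.90
t=1.33: S=5.86 E=31.07 M=47.44 C=43.31 R=14.38
t=1.99: S=6.27 E=31.26 M=47.90 C=43.27 R=14.86
t=2.66: S=6.68 E=31.47 M=48.37 C=43.24 R=15.36
t=3.32: S=7.10 E=31.66 M=48.85 C=43.21 R=15.87
t=3.99: S=7.52 E=31.87 M=49.35 C=43.20 R=16.40
t=4.65: S=7.93 E=32.07 M=49.84 C=43.19 R=16.93
t=5.32: S=8.35 E=32.27 M=50.35 C=43.19 R=17.47
t=5.98: S=8.77 E=32.47 M=50.87 C=43.20 R=18.02
Rates at T: R1=0.3047, R2=0.5000, R3=0.3659, R4=0.2616, R5=0.0871
dx/dt at T (Σ net stoichiometry × rate): S=+0.6341, E=+0.3047, M=+0.7825, C=+0.0172, R=+0.8420
Largest |dx/dt| is |+0.8420| (R) ≥ 0.05 → not steady.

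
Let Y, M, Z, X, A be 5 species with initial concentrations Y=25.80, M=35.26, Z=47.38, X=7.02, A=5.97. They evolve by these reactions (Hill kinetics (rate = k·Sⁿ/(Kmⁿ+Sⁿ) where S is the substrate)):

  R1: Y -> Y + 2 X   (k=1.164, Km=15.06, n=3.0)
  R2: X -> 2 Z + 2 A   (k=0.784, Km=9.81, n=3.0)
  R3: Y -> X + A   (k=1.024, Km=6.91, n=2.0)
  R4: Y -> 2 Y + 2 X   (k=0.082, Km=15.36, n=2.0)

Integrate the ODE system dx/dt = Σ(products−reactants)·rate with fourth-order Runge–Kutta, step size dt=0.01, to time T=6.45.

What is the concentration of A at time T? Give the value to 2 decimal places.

A at T = 19.30

RK4 with dt=0.01: 645 steps to T=6.45. Trajectory (selected grid times):
t=0.00: Y=25.80 M=35.26 Z=47.38 X=7.02 A=5.97
t=0.72: Y=25.16 M=35.26 Z=47.78 X=8.98 A=7.05
t=1.43: Y=24.52 M=35.26 Z=48.34 X=10.81 A=8.29
t=2.15: Y=23.88 M=35.26 Z=49.05 X=12.57 A=9.68
t=2.87: Y=23.25 M=35.26 Z=49.86 X=14.26 A=11.17
t=3.58: Y=22.62 M=35.26 Z=50.73 X=15.86 A=12.71
t=4.30: Y=21.99 M=35.26 Z=51.67 X=17.43 A=14.32
t=5.02: Y=21.36 M=35.26 Z=52.65 X=18.94 A=15.97
t=5.73: Y=20.74 M=35.26 Z=53.64 X=20.39 A=17.61
t=6.45: Y=20.12 M=35.26 Z=54.66 X=21.81 A=19.30
Read off A at T=6.45: 19.30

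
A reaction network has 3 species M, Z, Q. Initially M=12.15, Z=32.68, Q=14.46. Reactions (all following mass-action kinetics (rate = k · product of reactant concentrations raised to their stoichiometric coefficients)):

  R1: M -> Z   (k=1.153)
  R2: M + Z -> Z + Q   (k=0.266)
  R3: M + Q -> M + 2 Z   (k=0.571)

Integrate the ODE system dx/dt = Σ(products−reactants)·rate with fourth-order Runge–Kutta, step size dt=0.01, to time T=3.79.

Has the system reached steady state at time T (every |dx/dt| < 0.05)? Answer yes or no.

RK4 with dt=0.01: 379 steps to T=3.79. Trajectory (selected grid times):
t=0.00: M=12.15 Z=32.68 Q=14.46
t=0.42: M=0.04 Z=51.14 Q=16.77
t=0.84: M=0.00 Z=51.19 Q=16.78
t=1.26: M=0.00 Z=51.19 Q=16.78
t=1.68: M=0.00 Z=51.19 Q=16.78
t=2.11: M=0.00 Z=51.19 Q=16.78
t=2.53: M=0.00 Z=51.19 Q=16.78
t=2.95: M=0.00 Z=51.19 Q=16.78
t=3.37: M=0.00 Z=51.19 Q=16.78
t=3.79: M=0.00 Z=51.19 Q=16.78
Rates at T: R1=0.0000, R2=0.0000, R3=0.0000
dx/dt at T (Σ net stoichiometry × rate): M=-0.0000, Z=+0.0000, Q=+0.0000
Largest |dx/dt| is |+0.0000| (Z) < 0.05 → steady.

Steady state at T: yes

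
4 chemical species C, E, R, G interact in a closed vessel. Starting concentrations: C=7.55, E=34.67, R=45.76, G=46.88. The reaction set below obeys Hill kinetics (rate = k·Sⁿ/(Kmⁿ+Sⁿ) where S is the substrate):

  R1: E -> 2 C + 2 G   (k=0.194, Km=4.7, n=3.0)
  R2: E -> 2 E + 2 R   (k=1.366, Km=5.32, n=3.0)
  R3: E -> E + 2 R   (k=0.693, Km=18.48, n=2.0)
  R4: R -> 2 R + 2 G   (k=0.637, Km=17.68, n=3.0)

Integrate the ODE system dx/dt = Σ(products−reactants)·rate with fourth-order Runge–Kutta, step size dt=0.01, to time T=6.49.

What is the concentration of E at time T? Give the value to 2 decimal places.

RK4 with dt=0.01: 649 steps to T=6.49. Trajectory (selected grid times):
t=0.00: C=7.55 E=34.67 R=45.76 G=46.88
t=0.72: C=7.83 E=35.51 R=48.94 G=48.03
t=1.44: C=8.11 E=36.35 R=52.13 G=49.19
t=2.16: C=8.39 E=37.19 R=55.33 G=50.35
t=2.88: C=8.67 E=38.03 R=58.54 G=51.52
t=3.61: C=8.95 E=38.89 R=61.80 G=52.71
t=4.33: C=9.23 E=39.73 R=65.03 G=53.89
t=5.05: C=9.51 E=40.57 R=68.27 G=55.07
t=5.77: C=9.78 E=41.41 R=71.51 G=56.25
t=6.49: C=10.06 E=42.25 R=74.76 G=57.43
Read off E at T=6.49: 42.25

E at T = 42.25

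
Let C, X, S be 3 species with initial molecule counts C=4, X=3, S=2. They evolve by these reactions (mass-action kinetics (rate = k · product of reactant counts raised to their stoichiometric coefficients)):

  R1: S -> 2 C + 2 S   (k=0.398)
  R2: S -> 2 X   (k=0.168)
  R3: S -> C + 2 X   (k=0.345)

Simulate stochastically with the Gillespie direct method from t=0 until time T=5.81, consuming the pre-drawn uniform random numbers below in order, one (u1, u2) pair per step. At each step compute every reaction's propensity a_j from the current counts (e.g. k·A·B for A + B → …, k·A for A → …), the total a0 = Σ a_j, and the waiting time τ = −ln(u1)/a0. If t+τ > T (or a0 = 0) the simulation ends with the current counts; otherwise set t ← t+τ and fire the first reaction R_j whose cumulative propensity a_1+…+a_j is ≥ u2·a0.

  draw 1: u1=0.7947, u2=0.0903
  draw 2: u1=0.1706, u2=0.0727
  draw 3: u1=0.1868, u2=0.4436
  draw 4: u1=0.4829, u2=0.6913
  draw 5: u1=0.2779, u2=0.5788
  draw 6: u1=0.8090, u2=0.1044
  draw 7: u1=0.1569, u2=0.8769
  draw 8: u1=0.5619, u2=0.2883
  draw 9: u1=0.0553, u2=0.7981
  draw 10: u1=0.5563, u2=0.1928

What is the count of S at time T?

S at T = 1

t=0.000: C=4 X=3 S=2
Draw 1: a1=0.796, a2=0.336, a3=0.690, a0=1.822; τ=−ln(0.7947)/1.822=0.126 → t=0.126; u2·a0=0.0903·1.822=0.165 ≤ a1=0.796 → R1 fires; C=6 X=3 S=3
Draw 2: a1=1.194, a2=0.504, a3=1.035, a0=2.733; τ=−ln(0.1706)/2.733=0.647 → t=0.773; u2·a0=0.0727·2.733=0.199 ≤ a1=1.194 → R1 fires; C=8 X=3 S=4
Draw 3: a1=1.592, a2=0.672, a3=1.380, a0=3.644; τ=−ln(0.1868)/3.644=0.460 → t=1.234; u2·a0=0.4436·3.644=1.616; a1=1.592 < 1.616 ≤ a1+a2=2.264 → R2 fires; C=8 X=5 S=3
Draw 4: a1=1.194, a2=0.504, a3=1.035, a0=2.733; τ=−ln(0.4829)/2.733=0.266 → t=1.500; u2·a0=0.6913·2.733=1.889; a1+a2=1.698 < 1.889 ≤ a1+…+a3=2.733 → R3 fires; C=9 X=7 S=2
Draw 5: a1=0.796, a2=0.336, a3=0.690, a0=1.822; τ=−ln(0.2779)/1.822=0.703 → t=2.203; u2·a0=0.5788·1.822=1.055; a1=0.796 < 1.055 ≤ a1+a2=1.132 → R2 fires; C=9 X=9 S=1
Draw 6: a1=0.398, a2=0.168, a3=0.345, a0=0.911; τ=−ln(0.8090)/0.911=0.233 → t=2.435; u2·a0=0.1044·0.911=0.095 ≤ a1=0.398 → R1 fires; C=11 X=9 S=2
Draw 7: a1=0.796, a2=0.336, a3=0.690, a0=1.822; τ=−ln(0.1569)/1.822=1.017 → t=3.452; u2·a0=0.8769·1.822=1.598; a1+a2=1.132 < 1.598 ≤ a1+…+a3=1.822 → R3 fires; C=12 X=11 S=1
Draw 8: a1=0.398, a2=0.168, a3=0.345, a0=0.911; τ=−ln(0.5619)/0.911=0.633 → t=4.085; u2·a0=0.2883·0.911=0.263 ≤ a1=0.398 → R1 fires; C=14 X=11 S=2
Draw 9: a1=0.796, a2=0.336, a3=0.690, a0=1.822; τ=−ln(0.0553)/1.822=1.589 → t=5.674; u2·a0=0.7981·1.822=1.454; a1+a2=1.132 < 1.454 ≤ a1+…+a3=1.822 → R3 fires; C=15 X=13 S=1
Draw 10: a1=0.398, a2=0.168, a3=0.345, a0=0.911; τ=−ln(0.5563)/0.911=0.644 → t=6.317 > T=5.81: stop.
Read off S at T=5.81: 1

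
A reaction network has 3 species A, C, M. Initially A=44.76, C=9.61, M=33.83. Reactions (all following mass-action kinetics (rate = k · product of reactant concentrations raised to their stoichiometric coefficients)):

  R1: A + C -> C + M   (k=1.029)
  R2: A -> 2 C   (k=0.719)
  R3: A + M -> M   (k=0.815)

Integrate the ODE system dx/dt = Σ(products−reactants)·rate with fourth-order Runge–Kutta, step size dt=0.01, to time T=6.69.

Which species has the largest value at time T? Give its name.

RK4 with dt=0.01: 669 steps to T=6.69. Trajectory (selected grid times):
t=0.00: A=44.76 C=9.61 M=33.83
t=0.74: A=0.00 C=11.10 M=44.84
t=1.49: A=0.00 C=11.10 M=44.84
t=2.23: A=0.00 C=11.10 M=44.84
t=2.97: A=0.00 C=11.10 M=44.84
t=3.72: A=0.00 C=11.10 M=44.84
t=4.46: A=0.00 C=11.10 M=44.84
t=5.20: A=0.00 C=11.10 M=44.84
t=5.95: A=0.00 C=11.10 M=44.84
t=6.69: A=0.00 C=11.10 M=44.84
At T=6.69: A=0.00 C=11.10 M=44.84; the largest is M.

Dominant species at T: M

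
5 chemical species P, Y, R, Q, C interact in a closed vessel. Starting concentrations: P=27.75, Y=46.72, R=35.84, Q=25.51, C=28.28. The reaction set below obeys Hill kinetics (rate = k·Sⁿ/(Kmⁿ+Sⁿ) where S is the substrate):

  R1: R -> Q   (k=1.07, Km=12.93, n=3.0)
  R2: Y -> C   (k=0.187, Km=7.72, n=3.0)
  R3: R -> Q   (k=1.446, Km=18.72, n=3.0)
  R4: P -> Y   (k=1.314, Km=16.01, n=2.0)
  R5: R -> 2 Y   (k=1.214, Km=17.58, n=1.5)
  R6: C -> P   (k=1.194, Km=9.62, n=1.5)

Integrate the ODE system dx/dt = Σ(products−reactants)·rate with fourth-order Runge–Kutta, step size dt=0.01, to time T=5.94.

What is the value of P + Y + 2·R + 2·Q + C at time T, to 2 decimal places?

Check how each reaction changes W = P + Y + 2·R + 2·Q + C (weight of products minus weight of reactants):
R1: R -> Q: (2·1) − (2·1) = 2 − 2 = 0
R2: Y -> C: (1·1) − (1·1) = 1 − 1 = 0
R3: R -> Q: (2·1) − (2·1) = 2 − 2 = 0
R4: P -> Y: (1·1) − (1·1) = 1 − 1 = 0
R5: R -> 2 Y: (1·2) − (2·1) = 2 − 2 = 0
R6: C -> P: (1·1) − (1·1) = 1 − 1 = 0
Every reaction leaves W unchanged, so W is conserved and no simulation is needed: W(T) = W(0) = 27.75 + 46.72 + 2·35.84 + 2·25.51 + 28.28 = 225.45

Value at T = 225.45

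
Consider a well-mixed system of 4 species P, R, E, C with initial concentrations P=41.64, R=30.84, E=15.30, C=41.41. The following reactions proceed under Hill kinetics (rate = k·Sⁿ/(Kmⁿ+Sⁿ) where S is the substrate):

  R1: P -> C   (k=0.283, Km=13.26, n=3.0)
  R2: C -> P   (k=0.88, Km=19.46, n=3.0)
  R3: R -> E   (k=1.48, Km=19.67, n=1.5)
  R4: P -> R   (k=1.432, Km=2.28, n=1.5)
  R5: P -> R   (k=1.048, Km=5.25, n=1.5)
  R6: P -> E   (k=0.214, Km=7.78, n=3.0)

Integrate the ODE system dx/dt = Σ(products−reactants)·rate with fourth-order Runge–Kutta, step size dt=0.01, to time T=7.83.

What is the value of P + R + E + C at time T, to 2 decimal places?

Value at T = 129.19

Check how each reaction changes W = P + R + E + C (weight of products minus weight of reactants):
R1: P -> C: (1·1) − (1·1) = 1 − 1 = 0
R2: C -> P: (1·1) − (1·1) = 1 − 1 = 0
R3: R -> E: (1·1) − (1·1) = 1 − 1 = 0
R4: P -> R: (1·1) − (1·1) = 1 − 1 = 0
R5: P -> R: (1·1) − (1·1) = 1 − 1 = 0
R6: P -> E: (1·1) − (1·1) = 1 − 1 = 0
Every reaction leaves W unchanged, so W is conserved and no simulation is needed: W(T) = W(0) = 41.64 + 30.84 + 15.30 + 41.41 = 129.19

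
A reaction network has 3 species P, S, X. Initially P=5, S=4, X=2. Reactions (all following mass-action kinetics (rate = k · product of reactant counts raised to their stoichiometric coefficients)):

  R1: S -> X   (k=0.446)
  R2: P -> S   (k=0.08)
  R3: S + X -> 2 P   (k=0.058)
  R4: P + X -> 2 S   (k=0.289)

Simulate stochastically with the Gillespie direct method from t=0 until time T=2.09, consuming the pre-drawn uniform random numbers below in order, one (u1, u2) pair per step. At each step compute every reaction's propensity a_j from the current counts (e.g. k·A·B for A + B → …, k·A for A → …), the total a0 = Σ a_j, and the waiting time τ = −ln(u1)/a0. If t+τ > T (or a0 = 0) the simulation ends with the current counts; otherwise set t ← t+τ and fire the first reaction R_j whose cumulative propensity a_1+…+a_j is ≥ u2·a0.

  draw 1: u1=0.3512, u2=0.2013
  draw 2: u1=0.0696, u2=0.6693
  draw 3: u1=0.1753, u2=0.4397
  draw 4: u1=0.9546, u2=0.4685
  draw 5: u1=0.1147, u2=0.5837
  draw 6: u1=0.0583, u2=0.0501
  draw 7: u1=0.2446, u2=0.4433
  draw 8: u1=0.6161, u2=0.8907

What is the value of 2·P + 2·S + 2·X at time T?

Value at T = 22

Check how each reaction changes W = 2·P + 2·S + 2·X (weight of products minus weight of reactants):
R1: S -> X: (2·1) − (2·1) = 2 − 2 = 0
R2: P -> S: (2·1) − (2·1) = 2 − 2 = 0
R3: S + X -> 2 P: (2·2) − (2·1 + 2·1) = 4 − 4 = 0
R4: P + X -> 2 S: (2·2) − (2·1 + 2·1) = 4 − 4 = 0
Every reaction leaves W unchanged, so W is conserved and no simulation is needed: W(T) = W(0) = 2·5 + 2·4 + 2·2 = 22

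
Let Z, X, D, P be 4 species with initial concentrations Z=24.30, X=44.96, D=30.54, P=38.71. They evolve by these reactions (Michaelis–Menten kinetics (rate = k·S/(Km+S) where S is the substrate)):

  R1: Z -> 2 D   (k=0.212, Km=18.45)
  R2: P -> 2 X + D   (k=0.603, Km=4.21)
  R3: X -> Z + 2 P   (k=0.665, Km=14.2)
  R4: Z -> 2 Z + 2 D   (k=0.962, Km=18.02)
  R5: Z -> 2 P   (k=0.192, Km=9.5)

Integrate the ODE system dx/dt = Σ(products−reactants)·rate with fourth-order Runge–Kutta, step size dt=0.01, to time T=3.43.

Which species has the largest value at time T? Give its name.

Dominant species at T: X

RK4 with dt=0.01: 343 steps to T=3.43. Trajectory (selected grid times):
t=0.00: Z=24.30 X=44.96 D=30.54 P=38.71
t=0.38: Z=24.60 X=45.18 D=31.26 P=38.99
t=0.76: Z=24.91 X=45.40 D=31.98 P=39.28
t=1.14: Z=25.22 X=45.62 D=32.71 P=39.56
t=1.52: Z=25.52 X=45.85 D=33.43 P=39.84
t=1.91: Z=25.84 X=46.07 D=34.18 P=40.14
t=2.29: Z=26.15 X=46.29 D=34.92 P=40.42
t=2.67: Z=26.46 X=46.52 D=35.65 P=40.71
t=3.05: Z=26.77 X=46.74 D=36.39 P=41.00
t=3.43: Z=27.08 X=46.96 D=37.13 P=41.29
At T=3.43: Z=27.08 X=46.96 D=37.13 P=41.29; the largest is X.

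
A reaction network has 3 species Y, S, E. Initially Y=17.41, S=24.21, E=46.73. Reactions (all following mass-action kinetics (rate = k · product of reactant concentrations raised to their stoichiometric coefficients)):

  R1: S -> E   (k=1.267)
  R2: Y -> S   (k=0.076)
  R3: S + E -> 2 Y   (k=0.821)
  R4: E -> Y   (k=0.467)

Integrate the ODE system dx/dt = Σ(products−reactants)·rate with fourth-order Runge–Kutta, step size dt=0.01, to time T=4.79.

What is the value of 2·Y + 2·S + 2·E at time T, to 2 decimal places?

Value at T = 176.70

Check how each reaction changes W = 2·Y + 2·S + 2·E (weight of products minus weight of reactants):
R1: S -> E: (2·1) − (2·1) = 2 − 2 = 0
R2: Y -> S: (2·1) − (2·1) = 2 − 2 = 0
R3: S + E -> 2 Y: (2·2) − (2·1 + 2·1) = 4 − 4 = 0
R4: E -> Y: (2·1) − (2·1) = 2 − 2 = 0
Every reaction leaves W unchanged, so W is conserved and no simulation is needed: W(T) = W(0) = 2·17.41 + 2·24.21 + 2·46.73 = 176.70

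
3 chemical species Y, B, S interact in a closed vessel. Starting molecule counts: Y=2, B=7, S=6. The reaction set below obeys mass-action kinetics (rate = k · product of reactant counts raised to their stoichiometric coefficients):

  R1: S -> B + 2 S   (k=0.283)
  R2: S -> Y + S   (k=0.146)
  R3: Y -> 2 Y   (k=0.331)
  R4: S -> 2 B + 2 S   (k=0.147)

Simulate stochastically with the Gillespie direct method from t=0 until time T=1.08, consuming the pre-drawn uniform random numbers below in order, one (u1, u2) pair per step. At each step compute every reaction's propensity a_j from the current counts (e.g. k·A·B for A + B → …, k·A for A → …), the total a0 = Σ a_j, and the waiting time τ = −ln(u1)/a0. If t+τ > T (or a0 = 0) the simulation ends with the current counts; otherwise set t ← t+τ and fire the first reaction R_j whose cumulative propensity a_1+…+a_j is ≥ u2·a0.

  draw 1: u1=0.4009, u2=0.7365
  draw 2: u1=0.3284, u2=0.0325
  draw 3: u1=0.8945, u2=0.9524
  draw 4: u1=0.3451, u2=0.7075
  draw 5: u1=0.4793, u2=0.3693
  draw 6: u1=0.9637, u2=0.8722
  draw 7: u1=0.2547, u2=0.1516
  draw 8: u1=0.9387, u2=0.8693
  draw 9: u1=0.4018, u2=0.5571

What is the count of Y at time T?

Y at T = 4

t=0.000: Y=2 B=7 S=6
Draw 1: a1=1.698, a2=0.876, a3=0.662, a4=0.882, a0=4.118; τ=−ln(0.4009)/4.118=0.222 → t=0.222; u2·a0=0.7365·4.118=3.033; a1+a2=2.574 < 3.033 ≤ a1+…+a3=3.236 → R3 fires; Y=3 B=7 S=6
Draw 2: a1=1.698, a2=0.876, a3=0.993, a4=0.882, a0=4.449; τ=−ln(0.3284)/4.449=0.250 → t=0.472; u2·a0=0.0325·4.449=0.145 ≤ a1=1.698 → R1 fires; Y=3 B=8 S=7
Draw 3: a1=1.981, a2=1.022, a3=0.993, a4=1.029, a0=5.025; τ=−ln(0.8945)/5.025=0.022 → t=0.494; u2·a0=0.9524·5.025=4.786; a1+…+a3=3.996 < 4.786 ≤ a1+…+a4=5.025 → R4 fires; Y=3 B=10 S=8
Draw 4: a1=2.264, a2=1.168, a3=0.993, a4=1.176, a0=5.601; τ=−ln(0.3451)/5.601=0.190 → t=0.684; u2·a0=0.7075·5.601=3.963; a1+a2=3.432 < 3.963 ≤ a1+…+a3=4.425 → R3 fires; Y=4 B=10 S=8
Draw 5: a1=2.264, a2=1.168, a3=1.324, a4=1.176, a0=5.932; τ=−ln(0.4793)/5.932=0.124 → t=0.808; u2·a0=0.3693·5.932=2.191 ≤ a1=2.264 → R1 fires; Y=4 B=11 S=9
Draw 6: a1=2.547, a2=1.314, a3=1.324, a4=1.323, a0=6.508; τ=−ln(0.9637)/6.508=0.006 → t=0.814; u2·a0=0.8722·6.508=5.676; a1+…+a3=5.185 < 5.676 ≤ a1+…+a4=6.508 → R4 fires; Y=4 B=13 S=10
Draw 7: a1=2.830, a2=1.460, a3=1.324, a4=1.470, a0=7.084; τ=−ln(0.2547)/7.084=0.193 → t=1.007; u2·a0=0.1516·7.084=1.074 ≤ a1=2.830 → R1 fires; Y=4 B=14 S=11
Draw 8: a1=3.113, a2=1.606, a3=1.324, a4=1.617, a0=7.660; τ=−ln(0.9387)/7.660=0.008 → t=1.015; u2·a0=0.8693·7.660=6.659; a1+…+a3=6.043 < 6.659 ≤ a1+…+a4=7.660 → R4 fires; Y=4 B=16 S=12
Draw 9: a1=3.396, a2=1.752, a3=1.324, a4=1.764, a0=8.236; τ=−ln(0.4018)/8.236=0.111 → t=1.126 > T=1.08: stop.
Read off Y at T=1.08: 4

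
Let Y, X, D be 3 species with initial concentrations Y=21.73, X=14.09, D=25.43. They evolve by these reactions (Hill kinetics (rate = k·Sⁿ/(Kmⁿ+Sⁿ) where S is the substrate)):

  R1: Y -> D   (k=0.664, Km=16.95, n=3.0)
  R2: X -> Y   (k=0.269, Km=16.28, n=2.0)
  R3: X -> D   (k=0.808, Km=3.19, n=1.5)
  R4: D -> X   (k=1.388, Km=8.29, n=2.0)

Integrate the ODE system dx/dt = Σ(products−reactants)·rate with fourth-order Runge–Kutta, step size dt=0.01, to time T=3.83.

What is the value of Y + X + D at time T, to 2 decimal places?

Value at T = 61.25

Check how each reaction changes W = Y + X + D (weight of products minus weight of reactants):
R1: Y -> D: (1·1) − (1·1) = 1 − 1 = 0
R2: X -> Y: (1·1) − (1·1) = 1 − 1 = 0
R3: X -> D: (1·1) − (1·1) = 1 − 1 = 0
R4: D -> X: (1·1) − (1·1) = 1 − 1 = 0
Every reaction leaves W unchanged, so W is conserved and no simulation is needed: W(T) = W(0) = 21.73 + 14.09 + 25.43 = 61.25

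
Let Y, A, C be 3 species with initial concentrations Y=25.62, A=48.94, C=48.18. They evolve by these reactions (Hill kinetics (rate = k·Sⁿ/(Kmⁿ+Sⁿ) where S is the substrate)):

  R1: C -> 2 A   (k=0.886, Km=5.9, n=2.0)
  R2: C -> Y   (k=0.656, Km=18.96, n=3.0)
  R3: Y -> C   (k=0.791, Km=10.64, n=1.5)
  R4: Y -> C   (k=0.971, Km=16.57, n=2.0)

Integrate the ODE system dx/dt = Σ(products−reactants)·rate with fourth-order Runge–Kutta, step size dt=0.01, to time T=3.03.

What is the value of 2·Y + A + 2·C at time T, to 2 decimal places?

Value at T = 196.54

Check how each reaction changes W = 2·Y + A + 2·C (weight of products minus weight of reactants):
R1: C -> 2 A: (1·2) − (2·1) = 2 − 2 = 0
R2: C -> Y: (2·1) − (2·1) = 2 − 2 = 0
R3: Y -> C: (2·1) − (2·1) = 2 − 2 = 0
R4: Y -> C: (2·1) − (2·1) = 2 − 2 = 0
Every reaction leaves W unchanged, so W is conserved and no simulation is needed: W(T) = W(0) = 2·25.62 + 48.94 + 2·48.18 = 196.54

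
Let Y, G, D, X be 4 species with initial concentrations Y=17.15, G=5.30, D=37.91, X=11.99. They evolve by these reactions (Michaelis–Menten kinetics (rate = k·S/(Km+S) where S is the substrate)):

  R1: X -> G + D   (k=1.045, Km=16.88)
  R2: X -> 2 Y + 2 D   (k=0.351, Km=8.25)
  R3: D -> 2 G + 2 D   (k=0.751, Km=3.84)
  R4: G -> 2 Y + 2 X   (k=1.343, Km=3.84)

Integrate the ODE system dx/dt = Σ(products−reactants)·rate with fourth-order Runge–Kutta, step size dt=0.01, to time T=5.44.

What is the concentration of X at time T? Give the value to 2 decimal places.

RK4 with dt=0.01: 544 steps to T=5.44. Trajectory (selected grid times):
t=0.00: Y=17.15 G=5.30 D=37.91 X=11.99
t=0.60: Y=18.36 G=5.91 D=38.84 X=12.56
t=1.21: Y=19.63 G=6.51 D=39.79 X=13.16
t=1.81: Y=20.92 G=7.10 D=40.74 X=13.78
t=2.42: Y=22.27 G=7.68 D=41.72 X=14.44
t=3.02: Y=23.63 G=8.26 D=42.70 X=15.10
t=3.63: Y=25.04 G=8.84 D=43.70 X=15.78
t=4.23: Y=26.45 G=9.41 D=44.70 X=16.47
t=4.84: Y=27.91 G=9.98 D=45.73 X=17.18
t=5.44: Y=29.37 G=10.55 D=46.75 X=17.89
Read off X at T=5.44: 17.89

X at T = 17.89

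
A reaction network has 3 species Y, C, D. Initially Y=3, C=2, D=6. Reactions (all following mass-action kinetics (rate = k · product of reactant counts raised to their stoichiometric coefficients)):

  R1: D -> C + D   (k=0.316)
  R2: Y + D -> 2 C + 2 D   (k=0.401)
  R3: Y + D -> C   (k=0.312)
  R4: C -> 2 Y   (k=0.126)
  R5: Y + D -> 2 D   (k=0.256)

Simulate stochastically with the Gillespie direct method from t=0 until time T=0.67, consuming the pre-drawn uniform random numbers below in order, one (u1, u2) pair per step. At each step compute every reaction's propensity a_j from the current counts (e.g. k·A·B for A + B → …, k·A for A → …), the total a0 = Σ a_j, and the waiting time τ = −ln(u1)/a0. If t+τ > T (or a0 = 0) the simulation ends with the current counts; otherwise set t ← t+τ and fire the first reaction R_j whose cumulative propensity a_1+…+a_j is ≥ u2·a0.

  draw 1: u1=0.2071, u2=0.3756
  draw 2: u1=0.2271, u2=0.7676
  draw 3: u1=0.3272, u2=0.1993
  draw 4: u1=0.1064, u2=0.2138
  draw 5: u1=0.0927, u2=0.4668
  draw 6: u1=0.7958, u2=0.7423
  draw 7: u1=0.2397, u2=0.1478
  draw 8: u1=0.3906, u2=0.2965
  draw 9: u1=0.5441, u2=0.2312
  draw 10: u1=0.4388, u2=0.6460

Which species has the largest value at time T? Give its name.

Dominant species at T: C

t=0.000: Y=3 C=2 D=6
Draw 1: a1=1.896, a2=7.218, a3=5.616, a4=0.252, a5=4.608, a0=19.590; τ=−ln(0.2071)/19.590=0.080 → t=0.080; u2·a0=0.3756·19.590=7.358; a1=1.896 < 7.358 ≤ a1+a2=9.114 → R2 fires; Y=2 C=4 D=7
Draw 2: a1=2.212, a2=5.614, a3=4.368, a4=0.504, a5=3.584, a0=16.282; τ=−ln(0.2271)/16.282=0.091 → t=0.171; u2·a0=0.7676·16.282=12.498; a1+…+a3=12.194 < 12.498 ≤ a1+…+a4=12.698 → R4 fires; Y=4 C=3 D=7
Draw 3: a1=2.212, a2=11.228, a3=8.736, a4=0.378, a5=7.168, a0=29.722; τ=−ln(0.3272)/29.722=0.038 → t=0.209; u2·a0=0.1993·29.722=5.924; a1=2.212 < 5.924 ≤ a1+a2=13.440 → R2 fires; Y=3 C=5 D=8
Draw 4: a1=2.528, a2=9.624, a3=7.488, a4=0.630, a5=6.144, a0=26.414; τ=−ln(0.1064)/26.414=0.085 → t=0.294; u2·a0=0.2138·26.414=5.647; a1=2.528 < 5.647 ≤ a1+a2=12.152 → R2 fires; Y=2 C=7 D=9
Draw 5: a1=2.844, a2=7.218, a3=5.616, a4=0.882, a5=4.608, a0=21.168; τ=−ln(0.0927)/21.168=0.112 → t=0.406; u2·a0=0.4668·21.168=9.881; a1=2.844 < 9.881 ≤ a1+a2=10.062 → R2 fires; Y=1 C=9 D=10
Draw 6: a1=3.160, a2=4.010, a3=3.120, a4=1.134, a5=2.560, a0=13.984; τ=−ln(0.7958)/13.984=0.016 → t=0.423; u2·a0=0.7423·13.984=10.380; a1+…+a3=10.290 < 10.380 ≤ a1+…+a4=11.424 → R4 fires; Y=3 C=8 D=10
Draw 7: a1=3.160, a2=12.030, a3=9.360, a4=1.008, a5=7.680, a0=33.238; τ=−ln(0.2397)/33.238=0.043 → t=0.465; u2·a0=0.1478·33.238=4.913; a1=3.160 < 4.913 ≤ a1+a2=15.190 → R2 fires; Y=2 C=10 D=11
Draw 8: a1=3.476, a2=8.822, a3=6.864, a4=1.260, a5=5.632, a0=26.054; τ=−ln(0.3906)/26.054=0.036 → t=0.502; u2·a0=0.2965·26.054=7.725; a1=3.476 < 7.725 ≤ a1+a2=12.298 → R2 fires; Y=1 C=12 D=12
Draw 9: a1=3.792, a2=4.812, a3=3.744, a4=1.512, a5=3.072, a0=16.932; τ=−ln(0.5441)/16.932=0.036 → t=0.538; u2·a0=0.2312·16.932=3.915; a1=3.792 < 3.915 ≤ a1+a2=8.604 → R2 fires; Y=0 C=14 D=13
Draw 10: a1=4.108, a2=0.000, a3=0.000, a4=1.764, a5=0.000, a0=5.872; τ=−ln(0.4388)/5.872=0.140 → t=0.678 > T=0.67: stop.
At T=0.67: Y=0 C=14 D=13; the largest is C.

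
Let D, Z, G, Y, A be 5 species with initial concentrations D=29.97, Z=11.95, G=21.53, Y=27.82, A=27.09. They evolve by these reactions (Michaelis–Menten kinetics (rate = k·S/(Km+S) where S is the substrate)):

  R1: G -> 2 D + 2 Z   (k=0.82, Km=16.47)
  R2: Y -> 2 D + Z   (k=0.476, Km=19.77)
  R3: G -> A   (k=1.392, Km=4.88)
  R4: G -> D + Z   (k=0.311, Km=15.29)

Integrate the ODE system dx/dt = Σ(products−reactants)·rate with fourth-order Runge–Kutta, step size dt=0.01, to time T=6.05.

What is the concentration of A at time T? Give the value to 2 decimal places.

A at T = 33.55

RK4 with dt=0.01: 605 steps to T=6.05. Trajectory (selected grid times):
t=0.00: D=29.97 Z=11.95 G=21.53 Y=27.82 A=27.09
t=0.67: D=31.08 Z=12.87 G=20.35 Y=27.63 A=27.85
t=1.34: D=32.17 Z=13.77 G=19.18 Y=27.45 A=28.59
t=2.02: D=33.25 Z=14.67 G=18.02 Y=27.26 A=29.34
t=2.69: D=34.29 Z=15.53 G=16.90 Y=27.08 A=30.07
t=3.36: D=35.32 Z=16.37 G=15.80 Y=26.89 A=30.79
t=4.03: D=36.32 Z=17.19 G=14.72 Y=26.71 A=31.50
t=4.71: D=37.31 Z=17.99 G=13.66 Y=26.52 A=32.20
t=5.38: D=38.26 Z=18.76 G=12.64 Y=26.34 A=32.88
t=6.05: D=39.18 Z=19.50 G=11.65 Y=26.16 A=33.55
Read off A at T=6.05: 33.55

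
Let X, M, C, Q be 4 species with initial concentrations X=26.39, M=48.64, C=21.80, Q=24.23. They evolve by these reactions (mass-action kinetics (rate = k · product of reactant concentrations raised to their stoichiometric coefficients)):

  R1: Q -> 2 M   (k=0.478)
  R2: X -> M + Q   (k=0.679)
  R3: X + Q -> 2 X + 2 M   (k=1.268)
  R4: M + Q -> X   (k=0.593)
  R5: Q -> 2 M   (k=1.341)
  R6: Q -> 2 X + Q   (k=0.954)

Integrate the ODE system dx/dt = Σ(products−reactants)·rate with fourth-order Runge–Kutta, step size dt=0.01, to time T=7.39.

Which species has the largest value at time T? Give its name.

Dominant species at T: M

RK4 with dt=0.01: 739 steps to T=7.39. Trajectory (selected grid times):
t=0.00: X=26.39 M=48.64 C=21.80 Q=24.23
t=0.82: X=50.41 M=113.21 C=21.80 Q=0.26
t=1.64: X=50.46 M=151.63 C=21.80 Q=0.22
t=2.46: X=50.50 M=185.14 C=21.80 Q=0.20
t=3.28: X=50.54 M=215.25 C=21.80 Q=0.18
t=4.11: X=50.56 M=243.16 C=21.80 Q=0.16
t=4.93: X=50.58 M=268.75 C=21.80 Q=0.15
t=5.75: X=50.60 M=292.73 C=21.80 Q=0.14
t=6.57: X=50.62 M=315.38 C=21.80 Q=0.14
t=7.39: X=50.64 M=336.90 C=21.80 Q=0.13
At T=7.39: X=50.64 M=336.90 C=21.80 Q=0.13; the largest is M.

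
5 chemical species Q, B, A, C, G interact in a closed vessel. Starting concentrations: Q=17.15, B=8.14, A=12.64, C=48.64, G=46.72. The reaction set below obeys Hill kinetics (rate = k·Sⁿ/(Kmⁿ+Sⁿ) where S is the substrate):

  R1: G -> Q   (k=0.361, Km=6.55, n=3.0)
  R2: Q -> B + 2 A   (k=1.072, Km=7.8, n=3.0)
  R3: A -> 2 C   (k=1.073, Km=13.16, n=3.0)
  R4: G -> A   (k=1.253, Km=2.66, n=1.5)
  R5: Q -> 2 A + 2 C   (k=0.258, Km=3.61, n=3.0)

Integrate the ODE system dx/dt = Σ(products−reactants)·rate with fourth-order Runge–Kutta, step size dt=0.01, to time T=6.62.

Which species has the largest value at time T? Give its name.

RK4 with dt=0.01: 662 steps to T=6.62. Trajectory (selected grid times):
t=0.00: Q=17.15 B=8.14 A=12.64 C=48.64 G=46.72
t=0.74: Q=16.51 B=8.86 A=14.95 C=49.87 G=45.54
t=1.47: Q=15.88 B=9.57 A=17.13 C=51.25 G=44.37
t=2.21: Q=15.25 B=10.27 A=19.25 C=52.78 G=43.19
t=2.94: Q=14.64 B=10.95 A=21.28 C=54.38 G=42.03
t=3.68: Q=14.04 B=11.64 A=23.28 C=56.07 G=40.85
t=4.41: Q=13.45 B=12.30 A=25.19 C=57.79 G=39.69
t=5.15: Q=12.88 B=12.96 A=27.09 C=59.57 G=38.51
t=5.88: Q=12.32 B=13.59 A=28.91 C=61.36 G=37.35
t=6.62: Q=11.78 B=14.21 A=30.71 C=63.19 G=36.18
At T=6.62: Q=11.78 B=14.21 A=30.71 C=63.19 G=36.18; the largest is C.

Dominant species at T: C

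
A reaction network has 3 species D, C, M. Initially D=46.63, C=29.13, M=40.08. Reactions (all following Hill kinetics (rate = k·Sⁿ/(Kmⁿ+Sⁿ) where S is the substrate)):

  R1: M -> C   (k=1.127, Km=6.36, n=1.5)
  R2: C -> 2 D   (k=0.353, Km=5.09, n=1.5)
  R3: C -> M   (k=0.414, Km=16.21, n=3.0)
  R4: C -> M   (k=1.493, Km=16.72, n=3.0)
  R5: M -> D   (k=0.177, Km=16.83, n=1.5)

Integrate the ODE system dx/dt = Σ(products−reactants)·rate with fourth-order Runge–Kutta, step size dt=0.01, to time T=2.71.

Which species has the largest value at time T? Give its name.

RK4 with dt=0.01: 271 steps to T=2.71. Trajectory (selected grid times):
t=0.00: D=46.63 C=29.13 M=40.08
t=0.30: D=46.87 C=28.87 M=40.20
t=0.60: D=47.11 C=28.61 M=40.32
t=0.90: D=47.35 C=28.35 M=40.44
t=1.20: D=47.59 C=28.09 M=40.55
t=1.51: D=47.83 C=27.83 M=40.67
t=1.81: D=48.07 C=27.58 M=40.78
t=2.11: D=48.31 C=27.34 M=40.89
t=2.41: D=48.55 C=27.09 M=40.99
t=2.71: D=48.78 C=26.85 M=41.10
At T=2.71: D=48.78 C=26.85 M=41.10; the largest is D.

Dominant species at T: D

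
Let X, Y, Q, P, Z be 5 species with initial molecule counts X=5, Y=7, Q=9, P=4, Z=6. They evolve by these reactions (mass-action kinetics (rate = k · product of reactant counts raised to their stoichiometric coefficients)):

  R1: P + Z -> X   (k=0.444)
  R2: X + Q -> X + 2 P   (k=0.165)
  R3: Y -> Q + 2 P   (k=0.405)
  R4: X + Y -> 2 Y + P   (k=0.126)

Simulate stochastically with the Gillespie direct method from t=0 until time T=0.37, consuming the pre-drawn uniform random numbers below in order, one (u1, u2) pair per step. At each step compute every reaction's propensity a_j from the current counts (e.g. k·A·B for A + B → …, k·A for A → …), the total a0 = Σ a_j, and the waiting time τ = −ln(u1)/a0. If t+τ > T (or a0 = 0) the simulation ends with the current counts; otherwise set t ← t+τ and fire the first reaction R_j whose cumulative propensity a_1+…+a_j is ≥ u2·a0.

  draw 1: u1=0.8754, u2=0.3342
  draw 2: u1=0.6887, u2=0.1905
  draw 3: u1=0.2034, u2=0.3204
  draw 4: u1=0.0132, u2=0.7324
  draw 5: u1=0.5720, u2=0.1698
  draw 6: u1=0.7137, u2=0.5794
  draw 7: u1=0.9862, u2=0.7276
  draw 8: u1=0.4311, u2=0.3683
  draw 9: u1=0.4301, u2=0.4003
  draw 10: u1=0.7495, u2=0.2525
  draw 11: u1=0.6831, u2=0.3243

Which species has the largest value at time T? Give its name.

t=0.000: X=5 Y=7 Q=9 P=4 Z=6
Draw 1: a1=10.656, a2=7.425, a3=2.835, a4=4.410, a0=25.326; τ=−ln(0.8754)/25.326=0.005 → t=0.005; u2·a0=0.3342·25.326=8.464 ≤ a1=10.656 → R1 fires; X=6 Y=7 Q=9 P=3 Z=5
Draw 2: a1=6.660, a2=8.910, a3=2.835, a4=5.292, a0=23.697; τ=−ln(0.6887)/23.697=0.016 → t=0.021; u2·a0=0.1905·23.697=4.514 ≤ a1=6.660 → R1 fires; X=7 Y=7 Q=9 P=2 Z=4
Draw 3: a1=3.552, a2=10.395, a3=2.835, a4=6.174, a0=22.956; τ=−ln(0.2034)/22.956=0.069 → t=0.090; u2·a0=0.3204·22.956=7.355; a1=3.552 < 7.355 ≤ a1+a2=13.947 → R2 fires; X=7 Y=7 Q=8 P=4 Z=4
Draw 4: a1=7.104, a2=9.240, a3=2.835, a4=6.174, a0=25.353; τ=−ln(0.0132)/25.353=0.171 → t=0.261; u2·a0=0.7324·25.353=18.569; a1+a2=16.344 < 18.569 ≤ a1+…+a3=19.179 → R3 fires; X=7 Y=6 Q=9 P=6 Z=4
Draw 5: a1=10.656, a2=10.395, a3=2.430, a4=5.292, a0=28.773; τ=−ln(0.5720)/28.773=0.019 → t=0.280; u2·a0=0.1698·28.773=4.886 ≤ a1=10.656 → R1 fires; X=8 Y=6 Q=9 P=5 Z=3
Draw 6: a1=6.660, a2=11.880, a3=2.430, a4=6.048, a0=27.018; τ=−ln(0.7137)/27.018=0.012 → t=0.293; u2·a0=0.5794·27.018=15.654; a1=6.660 < 15.654 ≤ a1+a2=18.540 → R2 fires; X=8 Y=6 Q=8 P=7 Z=3
Draw 7: a1=9.324, a2=10.560, a3=2.430, a4=6.048, a0=28.362; τ=−ln(0.9862)/28.362=0.000 → t=0.293; u2·a0=0.7276·28.362=20.636; a1+a2=19.884 < 20.636 ≤ a1+…+a3=22.314 → R3 fires; X=8 Y=5 Q=9 P=9 Z=3
Draw 8: a1=11.988, a2=11.880, a3=2.025, a4=5.040, a0=30.933; τ=−ln(0.4311)/30.933=0.027 → t=0.321; u2·a0=0.3683·30.933=11.393 ≤ a1=11.988 → R1 fires; X=9 Y=5 Q=9 P=8 Z=2
Draw 9: a1=7.104, a2=13.365, a3=2.025, a4=5.670, a0=28.164; τ=−ln(0.4301)/28.164=0.030 → t=0.351; u2·a0=0.4003·28.164=11.274; a1=7.104 < 11.274 ≤ a1+a2=20.469 → R2 fires; X=9 Y=5 Q=8 P=10 Z=2
Draw 10: a1=8.880, a2=11.880, a3=2.025, a4=5.670, a0=28.455; τ=−ln(0.7495)/28.455=0.010 → t=0.361; u2·a0=0.2525·28.455=7.185 ≤ a1=8.880 → R1 fires; X=10 Y=5 Q=8 P=9 Z=1
Draw 11: a1=3.996, a2=13.200, a3=2.025, a4=6.300, a0=25.521; τ=−ln(0.6831)/25.521=0.015 → t=0.376 > T=0.37: stop.
At T=0.37: X=10 Y=5 Q=8 P=9 Z=1; the largest is X.

Dominant species at T: X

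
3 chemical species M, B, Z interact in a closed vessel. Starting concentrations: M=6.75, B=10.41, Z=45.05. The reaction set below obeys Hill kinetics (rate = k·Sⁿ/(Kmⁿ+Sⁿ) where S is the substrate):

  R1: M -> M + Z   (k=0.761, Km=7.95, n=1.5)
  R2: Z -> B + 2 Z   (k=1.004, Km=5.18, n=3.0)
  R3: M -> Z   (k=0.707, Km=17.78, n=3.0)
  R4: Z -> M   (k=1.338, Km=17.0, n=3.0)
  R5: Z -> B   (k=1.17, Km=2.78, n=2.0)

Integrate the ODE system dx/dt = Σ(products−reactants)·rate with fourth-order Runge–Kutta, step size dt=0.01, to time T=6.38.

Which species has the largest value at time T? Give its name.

Dominant species at T: Z

RK4 with dt=0.01: 638 steps to T=6.38. Trajectory (selected grid times):
t=0.00: M=6.75 B=10.41 Z=45.05
t=0.71: M=7.62 B=11.95 Z=44.31
t=1.42: M=8.47 B=13.49 Z=43.62
t=2.13: M=9.31 B=15.03 Z=42.95
t=2.84: M=10.14 B=16.57 Z=42.33
t=3.54: M=10.93 B=18.08 Z=41.74
t=4.25: M=11.72 B=19.62 Z=41.18
t=4.96: M=12.48 B=21.16 Z=40.65
t=5.67: M=13.23 B=22.70 Z=40.15
t=6.38: M=13.95 B=24.24 Z=39.68
At T=6.38: M=13.95 B=24.24 Z=39.68; the largest is Z.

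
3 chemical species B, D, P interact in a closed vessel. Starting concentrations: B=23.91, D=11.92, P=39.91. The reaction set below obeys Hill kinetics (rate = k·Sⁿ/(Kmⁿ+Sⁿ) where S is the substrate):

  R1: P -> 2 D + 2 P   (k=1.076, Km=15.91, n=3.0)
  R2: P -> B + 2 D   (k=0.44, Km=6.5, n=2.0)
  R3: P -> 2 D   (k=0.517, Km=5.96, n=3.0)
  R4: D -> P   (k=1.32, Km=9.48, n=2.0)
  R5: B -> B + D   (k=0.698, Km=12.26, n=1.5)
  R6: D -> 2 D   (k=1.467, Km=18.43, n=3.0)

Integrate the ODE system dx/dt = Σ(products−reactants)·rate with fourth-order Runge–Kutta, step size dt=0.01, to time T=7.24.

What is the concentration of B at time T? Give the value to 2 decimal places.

B at T = 27.03

RK4 with dt=0.01: 724 steps to T=7.24. Trajectory (selected grid times):
t=0.00: B=23.91 D=11.92 P=39.91
t=0.80: B=24.25 D=15.09 P=40.67
t=1.61: B=24.60 D=18.38 P=41.54
t=2.41: B=24.94 D=21.74 P=42.46
t=3.22: B=25.29 D=25.23 P=43.44
t=4.02: B=25.64 D=28.76 P=44.45
t=4.83: B=25.99 D=32.39 P=45.49
t=5.63: B=26.33 D=36.01 P=46.54
t=6.44: B=26.68 D=39.71 P=47.62
t=7.24: B=27.03 D=43.39 P=48.69
Read off B at T=7.24: 27.03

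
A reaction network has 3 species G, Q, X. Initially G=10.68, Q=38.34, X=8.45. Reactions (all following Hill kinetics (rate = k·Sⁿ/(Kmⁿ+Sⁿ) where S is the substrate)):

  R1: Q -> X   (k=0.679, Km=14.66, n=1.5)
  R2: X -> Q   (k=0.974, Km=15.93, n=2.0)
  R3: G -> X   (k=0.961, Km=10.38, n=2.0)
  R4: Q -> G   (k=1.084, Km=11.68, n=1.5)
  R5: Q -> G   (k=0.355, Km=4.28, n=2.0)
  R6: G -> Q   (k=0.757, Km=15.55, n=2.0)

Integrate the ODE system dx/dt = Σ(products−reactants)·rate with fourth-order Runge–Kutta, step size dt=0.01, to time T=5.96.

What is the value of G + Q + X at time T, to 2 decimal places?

Value at T = 57.47

Check how each reaction changes W = G + Q + X (weight of products minus weight of reactants):
R1: Q -> X: (1·1) − (1·1) = 1 − 1 = 0
R2: X -> Q: (1·1) − (1·1) = 1 − 1 = 0
R3: G -> X: (1·1) − (1·1) = 1 − 1 = 0
R4: Q -> G: (1·1) − (1·1) = 1 − 1 = 0
R5: Q -> G: (1·1) − (1·1) = 1 − 1 = 0
R6: G -> Q: (1·1) − (1·1) = 1 − 1 = 0
Every reaction leaves W unchanged, so W is conserved and no simulation is needed: W(T) = W(0) = 10.68 + 38.34 + 8.45 = 57.47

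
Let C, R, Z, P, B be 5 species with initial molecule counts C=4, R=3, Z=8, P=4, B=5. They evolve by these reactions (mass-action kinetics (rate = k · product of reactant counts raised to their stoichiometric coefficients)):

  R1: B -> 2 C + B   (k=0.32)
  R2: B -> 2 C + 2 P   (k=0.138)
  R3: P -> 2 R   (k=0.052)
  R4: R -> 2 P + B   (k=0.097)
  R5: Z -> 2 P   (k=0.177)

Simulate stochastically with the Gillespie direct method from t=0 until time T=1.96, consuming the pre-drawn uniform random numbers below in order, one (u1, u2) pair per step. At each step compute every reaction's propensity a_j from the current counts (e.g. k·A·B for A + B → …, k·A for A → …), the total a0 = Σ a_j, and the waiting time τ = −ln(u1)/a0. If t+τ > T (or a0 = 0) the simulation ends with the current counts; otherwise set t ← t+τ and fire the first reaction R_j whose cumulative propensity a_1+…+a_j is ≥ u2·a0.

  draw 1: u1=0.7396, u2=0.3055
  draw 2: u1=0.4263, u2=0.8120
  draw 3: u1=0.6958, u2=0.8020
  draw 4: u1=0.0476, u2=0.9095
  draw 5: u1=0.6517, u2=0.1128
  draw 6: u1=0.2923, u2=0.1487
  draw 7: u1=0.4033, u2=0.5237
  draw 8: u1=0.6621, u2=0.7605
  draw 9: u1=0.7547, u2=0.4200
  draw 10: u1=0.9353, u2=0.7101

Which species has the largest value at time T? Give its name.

Dominant species at T: P

t=0.000: C=4 R=3 Z=8 P=4 B=5
Draw 1: a1=1.600, a2=0.690, a3=0.208, a4=0.291, a5=1.416, a0=4.205; τ=−ln(0.7396)/4.205=0.072 → t=0.072; u2·a0=0.3055·4.205=1.285 ≤ a1=1.600 → R1 fires; C=6 R=3 Z=8 P=4 B=5
Draw 2: a1=1.600, a2=0.690, a3=0.208, a4=0.291, a5=1.416, a0=4.205; τ=−ln(0.4263)/4.205=0.203 → t=0.274; u2·a0=0.8120·4.205=3.414; a1+…+a4=2.789 < 3.414 ≤ a1+…+a5=4.205 → R5 fires; C=6 R=3 Z=7 P=6 B=5
Draw 3: a1=1.600, a2=0.690, a3=0.312, a4=0.291, a5=1.239, a0=4.132; τ=−ln(0.6958)/4.132=0.088 → t=0.362; u2·a0=0.8020·4.132=3.314; a1+…+a4=2.893 < 3.314 ≤ a1+…+a5=4.132 → R5 fires; C=6 R=3 Z=6 P=8 B=5
Draw 4: a1=1.600, a2=0.690, a3=0.416, a4=0.291, a5=1.062, a0=4.059; τ=−ln(0.0476)/4.059=0.750 → t=1.112; u2·a0=0.9095·4.059=3.692; a1+…+a4=2.997 < 3.692 ≤ a1+…+a5=4.059 → R5 fires; C=6 R=3 Z=5 P=10 B=5
Draw 5: a1=1.600, a2=0.690, a3=0.520, a4=0.291, a5=0.885, a0=3.986; τ=−ln(0.6517)/3.986=0.107 → t=1.220; u2·a0=0.1128·3.986=0.450 ≤ a1=1.600 → R1 fires; C=8 R=3 Z=5 P=10 B=5
Draw 6: a1=1.600, a2=0.690, a3=0.520, a4=0.291, a5=0.885, a0=3.986; τ=−ln(0.2923)/3.986=0.309 → t=1.528; u2·a0=0.1487·3.986=0.593 ≤ a1=1.600 → R1 fires; C=10 R=3 Z=5 P=10 B=5
Draw 7: a1=1.600, a2=0.690, a3=0.520, a4=0.291, a5=0.885, a0=3.986; τ=−ln(0.4033)/3.986=0.228 → t=1.756; u2·a0=0.5237·3.986=2.087; a1=1.600 < 2.087 ≤ a1+a2=2.290 → R2 fires; C=12 R=3 Z=5 P=12 B=4
Draw 8: a1=1.280, a2=0.552, a3=0.624, a4=0.291, a5=0.885, a0=3.632; τ=−ln(0.6621)/3.632=0.114 → t=1.870; u2·a0=0.7605·3.632=2.762; a1+…+a4=2.747 < 2.762 ≤ a1+…+a5=3.632 → R5 fires; C=12 R=3 Z=4 P=14 B=4
Draw 9: a1=1.280, a2=0.552, a3=0.728, a4=0.291, a5=0.708, a0=3.559; τ=−ln(0.7547)/3.559=0.079 → t=1.949; u2·a0=0.4200·3.559=1.495; a1=1.280 < 1.495 ≤ a1+a2=1.832 → R2 fires; C=14 R=3 Z=4 P=16 B=3
Draw 10: a1=0.960, a2=0.414, a3=0.832, a4=0.291, a5=0.708, a0=3.205; τ=−ln(0.9353)/3.205=0.021 → t=1.970 > T=1.96: stop.
At T=1.96: C=14 R=3 Z=4 P=16 B=3; the largest is P.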